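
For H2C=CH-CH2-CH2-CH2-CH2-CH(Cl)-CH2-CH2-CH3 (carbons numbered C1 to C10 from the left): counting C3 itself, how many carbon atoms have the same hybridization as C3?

8

C3 is sp3 (only σ bonds).
C1: sp2
C2: sp2
C3: sp3 ✓
C4: sp3 ✓
C5: sp3 ✓
C6: sp3 ✓
C7: sp3 ✓
C8: sp3 ✓
C9: sp3 ✓
C10: sp3 ✓
8 carbons are sp3.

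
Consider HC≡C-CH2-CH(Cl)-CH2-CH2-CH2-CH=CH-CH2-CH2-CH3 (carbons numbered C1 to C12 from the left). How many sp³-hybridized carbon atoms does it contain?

C1: sp
C2: sp
C3: sp3 ✓
C4: sp3 ✓
C5: sp3 ✓
C6: sp3 ✓
C7: sp3 ✓
C8: sp2
C9: sp2
C10: sp3 ✓
C11: sp3 ✓
C12: sp3 ✓
C3, C4, C5, C6, C7, C10, C11, C12 → 8 sp3 carbons.

8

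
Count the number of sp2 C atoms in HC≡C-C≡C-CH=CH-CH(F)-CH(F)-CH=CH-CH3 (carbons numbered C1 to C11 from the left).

C1: sp
C2: sp
C3: sp
C4: sp
C5: sp2 ✓
C6: sp2 ✓
C7: sp3
C8: sp3
C9: sp2 ✓
C10: sp2 ✓
C11: sp3
C5, C6, C9, C10 → 4 sp2 carbons.

4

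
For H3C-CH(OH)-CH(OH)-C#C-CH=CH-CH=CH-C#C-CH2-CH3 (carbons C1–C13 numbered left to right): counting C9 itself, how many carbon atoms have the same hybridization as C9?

4

C9 is sp2 (one π bond).
C1: sp3
C2: sp3
C3: sp3
C4: sp
C5: sp
C6: sp2 ✓
C7: sp2 ✓
C8: sp2 ✓
C9: sp2 ✓
C10: sp
C11: sp
C12: sp3
C13: sp3
4 carbons are sp2.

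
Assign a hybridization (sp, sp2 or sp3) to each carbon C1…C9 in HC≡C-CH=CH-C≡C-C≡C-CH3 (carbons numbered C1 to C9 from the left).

C1 sp, C2 sp, C3 sp2, C4 sp2, C5 sp, C6 sp, C7 sp, C8 sp, C9 sp3

C1 (2 σ bonds, plus two π bonds) has steric number 2: sp.
C2 has 2 σ bonds, plus two π bonds: steric number 2 → sp.
C3 carries 3 σ bonds, plus one π bond, giving a steric number of 3, so it is sp2.
C4: 3 σ bonds, plus one π bond — 3 electron domains, sp2.
C5: 2 σ bonds, plus two π bonds — 2 electron domains, sp.
C6 carries 2 σ bonds, plus two π bonds, giving a steric number of 2, so it is sp.
C7: 2 σ bonds, plus two π bonds; 2 regions of electron density → sp.
C8: 2 σ bonds, plus two π bonds — 2 electron domains, sp.
C9 has 4 σ bonds: steric number 4 → sp3.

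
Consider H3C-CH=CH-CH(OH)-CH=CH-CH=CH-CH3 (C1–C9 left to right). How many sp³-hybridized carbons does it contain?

3

C1: sp3 ✓
C2: sp2
C3: sp2
C4: sp3 ✓
C5: sp2
C6: sp2
C7: sp2
C8: sp2
C9: sp3 ✓
C1, C4, C9 → 3 sp3 carbons.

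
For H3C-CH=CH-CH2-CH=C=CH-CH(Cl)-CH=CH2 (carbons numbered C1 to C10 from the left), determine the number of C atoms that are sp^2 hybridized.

6

C1: sp3
C2: sp2 ✓
C3: sp2 ✓
C4: sp3
C5: sp2 ✓
C6: sp
C7: sp2 ✓
C8: sp3
C9: sp2 ✓
C10: sp2 ✓
C2, C3, C5, C7, C9, C10 → 6 sp2 carbons.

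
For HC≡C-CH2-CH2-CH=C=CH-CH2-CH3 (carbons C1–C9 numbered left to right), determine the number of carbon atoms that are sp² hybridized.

C1: sp
C2: sp
C3: sp3
C4: sp3
C5: sp2 ✓
C6: sp
C7: sp2 ✓
C8: sp3
C9: sp3
C5, C7 → 2 sp2 carbons.

2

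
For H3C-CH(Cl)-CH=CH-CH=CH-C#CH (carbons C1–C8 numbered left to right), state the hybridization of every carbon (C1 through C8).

C1 sp3, C2 sp3, C3 sp2, C4 sp2, C5 sp2, C6 sp2, C7 sp, C8 sp

C1 is sp3: 4 σ bonds, 4 electron-density regions.
C2 is sp3: 4 σ bonds, 4 electron-density regions.
C3 has 3 σ bonds, plus one π bond: steric number 3 → sp2.
C4 carries 3 σ bonds, plus one π bond, giving a steric number of 3, so it is sp2.
C5 carries 3 σ bonds, plus one π bond, giving a steric number of 3, so it is sp2.
C6: 3 σ bonds, plus one π bond — 3 electron domains, sp2.
C7 — 2 σ bonds, plus two π bonds. Steric number 2, so sp.
C8: 2 σ bonds, plus two π bonds — 2 electron domains, sp.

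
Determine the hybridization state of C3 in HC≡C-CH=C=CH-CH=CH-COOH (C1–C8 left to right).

sp²

C3: 3 σ bonds, plus one π bond; 3 regions of electron density → sp2.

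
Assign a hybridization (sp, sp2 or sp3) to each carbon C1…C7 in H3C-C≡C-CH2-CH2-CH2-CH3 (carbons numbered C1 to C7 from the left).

C1 sp3, C2 sp, C3 sp, C4 sp3, C5 sp3, C6 sp3, C7 sp3

C1 carries 4 σ bonds, giving a steric number of 4, so it is sp3.
C2: 2 σ bonds, plus two π bonds — 2 electron domains, sp.
C3: 2 σ bonds, plus two π bonds — 2 electron domains, sp.
C4 (4 σ bonds) has steric number 4: sp3.
C5 has 4 σ bonds: steric number 4 → sp3.
C6 (4 σ bonds) has steric number 4: sp3.
C7: 4 σ bonds — 4 electron domains, sp3.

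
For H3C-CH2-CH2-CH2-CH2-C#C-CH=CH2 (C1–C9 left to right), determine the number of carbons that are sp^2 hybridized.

C1: sp3
C2: sp3
C3: sp3
C4: sp3
C5: sp3
C6: sp
C7: sp
C8: sp2 ✓
C9: sp2 ✓
C8, C9 → 2 sp2 carbons.

2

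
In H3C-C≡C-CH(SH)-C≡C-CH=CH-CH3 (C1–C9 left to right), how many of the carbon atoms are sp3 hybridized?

3

C1: sp3 ✓
C2: sp
C3: sp
C4: sp3 ✓
C5: sp
C6: sp
C7: sp2
C8: sp2
C9: sp3 ✓
C1, C4, C9 → 3 sp3 carbons.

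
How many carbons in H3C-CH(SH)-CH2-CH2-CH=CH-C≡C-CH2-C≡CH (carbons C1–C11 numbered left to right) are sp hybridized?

4

C1: sp3
C2: sp3
C3: sp3
C4: sp3
C5: sp2
C6: sp2
C7: sp ✓
C8: sp ✓
C9: sp3
C10: sp ✓
C11: sp ✓
C7, C8, C10, C11 → 4 sp carbons.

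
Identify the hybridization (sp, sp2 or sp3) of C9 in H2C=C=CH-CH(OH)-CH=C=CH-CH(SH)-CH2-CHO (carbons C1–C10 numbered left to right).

C9 is sp3: 4 σ bonds, 4 electron-density regions.

sp3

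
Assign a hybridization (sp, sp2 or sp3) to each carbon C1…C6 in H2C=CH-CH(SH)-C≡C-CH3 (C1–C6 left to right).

C1 sp2, C2 sp2, C3 sp3, C4 sp, C5 sp, C6 sp3

C1 — 3 σ bonds, plus one π bond. Steric number 3, so sp2.
C2 (3 σ bonds, plus one π bond) has steric number 3: sp2.
C3 has 4 σ bonds: steric number 4 → sp3.
C4 is sp: 2 σ bonds, plus two π bonds, 2 electron-density regions.
C5 carries 2 σ bonds, plus two π bonds, giving a steric number of 2, so it is sp.
C6: 4 σ bonds; 4 regions of electron density → sp3.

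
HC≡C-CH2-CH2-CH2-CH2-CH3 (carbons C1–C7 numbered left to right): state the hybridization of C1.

sp

C1 carries 2 σ bonds, plus two π bonds, giving a steric number of 2, so it is sp.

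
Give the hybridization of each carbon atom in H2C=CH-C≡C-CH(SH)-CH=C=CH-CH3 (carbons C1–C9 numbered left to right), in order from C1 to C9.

C1: 3 σ bonds, plus one π bond; 3 regions of electron density → sp2.
C2: 3 σ bonds, plus one π bond; 3 regions of electron density → sp2.
C3 (2 σ bonds, plus two π bonds) has steric number 2: sp.
C4 — 2 σ bonds, plus two π bonds. Steric number 2, so sp.
C5: 4 σ bonds — 4 electron domains, sp3.
C6 — 3 σ bonds, plus one π bond. Steric number 3, so sp2.
C7 carries 2 σ bonds, plus two π bonds, giving a steric number of 2, so it is sp.
C8 is sp2: 3 σ bonds, plus one π bond, 3 electron-density regions.
C9: 4 σ bonds — 4 electron domains, sp3.

C1 sp2, C2 sp2, C3 sp, C4 sp, C5 sp3, C6 sp2, C7 sp, C8 sp2, C9 sp3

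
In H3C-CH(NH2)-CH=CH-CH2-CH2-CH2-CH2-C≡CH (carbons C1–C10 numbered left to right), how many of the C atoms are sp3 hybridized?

C1: sp3 ✓
C2: sp3 ✓
C3: sp2
C4: sp2
C5: sp3 ✓
C6: sp3 ✓
C7: sp3 ✓
C8: sp3 ✓
C9: sp
C10: sp
C1, C2, C5, C6, C7, C8 → 6 sp3 carbons.

6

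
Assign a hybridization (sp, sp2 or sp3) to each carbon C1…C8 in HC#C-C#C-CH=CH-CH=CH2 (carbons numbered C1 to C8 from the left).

C1 has 2 σ bonds, plus two π bonds: steric number 2 → sp.
C2: 2 σ bonds, plus two π bonds — 2 electron domains, sp.
C3 — 2 σ bonds, plus two π bonds. Steric number 2, so sp.
C4: 2 σ bonds, plus two π bonds — 2 electron domains, sp.
C5 — 3 σ bonds, plus one π bond. Steric number 3, so sp2.
C6 has 3 σ bonds, plus one π bond: steric number 3 → sp2.
C7 — 3 σ bonds, plus one π bond. Steric number 3, so sp2.
C8 carries 3 σ bonds, plus one π bond, giving a steric number of 3, so it is sp2.

C1 sp, C2 sp, C3 sp, C4 sp, C5 sp2, C6 sp2, C7 sp2, C8 sp2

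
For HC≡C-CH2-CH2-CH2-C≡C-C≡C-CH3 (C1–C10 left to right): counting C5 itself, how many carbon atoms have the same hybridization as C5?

4

C5 is sp3 (only σ bonds).
C1: sp
C2: sp
C3: sp3 ✓
C4: sp3 ✓
C5: sp3 ✓
C6: sp
C7: sp
C8: sp
C9: sp
C10: sp3 ✓
4 carbons are sp3.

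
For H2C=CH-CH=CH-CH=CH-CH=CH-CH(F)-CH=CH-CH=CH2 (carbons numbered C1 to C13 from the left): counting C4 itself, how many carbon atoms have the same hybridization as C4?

C4 is sp2 (one π bond).
C1: sp2 ✓
C2: sp2 ✓
C3: sp2 ✓
C4: sp2 ✓
C5: sp2 ✓
C6: sp2 ✓
C7: sp2 ✓
C8: sp2 ✓
C9: sp3
C10: sp2 ✓
C11: sp2 ✓
C12: sp2 ✓
C13: sp2 ✓
12 carbons are sp2.

12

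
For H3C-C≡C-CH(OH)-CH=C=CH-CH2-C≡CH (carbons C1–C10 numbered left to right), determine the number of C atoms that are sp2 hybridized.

C1: sp3
C2: sp
C3: sp
C4: sp3
C5: sp2 ✓
C6: sp
C7: sp2 ✓
C8: sp3
C9: sp
C10: sp
C5, C7 → 2 sp2 carbons.

2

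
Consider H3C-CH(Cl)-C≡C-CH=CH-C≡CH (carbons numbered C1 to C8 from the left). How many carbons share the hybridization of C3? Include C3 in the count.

C3 is sp (two π bonds).
C1: sp3
C2: sp3
C3: sp ✓
C4: sp ✓
C5: sp2
C6: sp2
C7: sp ✓
C8: sp ✓
4 carbons are sp.

4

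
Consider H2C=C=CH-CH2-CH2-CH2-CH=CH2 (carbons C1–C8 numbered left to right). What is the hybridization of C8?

sp^2

C8: 3 σ bonds, plus one π bond; 3 regions of electron density → sp2.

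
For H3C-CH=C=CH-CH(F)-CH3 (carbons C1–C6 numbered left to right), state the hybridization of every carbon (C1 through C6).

C1 sp3, C2 sp2, C3 sp, C4 sp2, C5 sp3, C6 sp3

C1 — 4 σ bonds. Steric number 4, so sp3.
C2: 3 σ bonds, plus one π bond — 3 electron domains, sp2.
C3 has 2 σ bonds, plus two π bonds: steric number 2 → sp.
C4 is sp2: 3 σ bonds, plus one π bond, 3 electron-density regions.
C5: 4 σ bonds; 4 regions of electron density → sp3.
C6: 4 σ bonds; 4 regions of electron density → sp3.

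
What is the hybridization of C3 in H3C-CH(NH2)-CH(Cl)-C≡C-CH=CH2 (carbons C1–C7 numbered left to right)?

C3 carries 4 σ bonds, giving a steric number of 4, so it is sp3.

sp^3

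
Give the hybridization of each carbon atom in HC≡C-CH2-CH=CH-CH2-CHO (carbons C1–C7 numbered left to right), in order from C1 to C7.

C1 carries 2 σ bonds, plus two π bonds, giving a steric number of 2, so it is sp.
C2: 2 σ bonds, plus two π bonds — 2 electron domains, sp.
C3: 4 σ bonds — 4 electron domains, sp3.
C4 carries 3 σ bonds, plus one π bond, giving a steric number of 3, so it is sp2.
C5: 3 σ bonds, plus one π bond; 3 regions of electron density → sp2.
C6 is sp3: 4 σ bonds, 4 electron-density regions.
C7 — 3 σ bonds, plus one π bond. Steric number 3, so sp2.

C1 sp, C2 sp, C3 sp3, C4 sp2, C5 sp2, C6 sp3, C7 sp2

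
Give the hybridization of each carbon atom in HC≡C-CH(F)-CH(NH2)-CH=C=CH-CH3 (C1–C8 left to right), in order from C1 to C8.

C1: 2 σ bonds, plus two π bonds; 2 regions of electron density → sp.
C2 — 2 σ bonds, plus two π bonds. Steric number 2, so sp.
C3 is sp3: 4 σ bonds, 4 electron-density regions.
C4 — 4 σ bonds. Steric number 4, so sp3.
C5 — 3 σ bonds, plus one π bond. Steric number 3, so sp2.
C6: 2 σ bonds, plus two π bonds — 2 electron domains, sp.
C7 (3 σ bonds, plus one π bond) has steric number 3: sp2.
C8 has 4 σ bonds: steric number 4 → sp3.

C1 sp, C2 sp, C3 sp3, C4 sp3, C5 sp2, C6 sp, C7 sp2, C8 sp3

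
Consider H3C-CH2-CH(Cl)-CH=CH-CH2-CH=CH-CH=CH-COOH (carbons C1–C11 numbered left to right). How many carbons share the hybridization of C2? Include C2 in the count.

4

C2 is sp3 (only σ bonds).
C1: sp3 ✓
C2: sp3 ✓
C3: sp3 ✓
C4: sp2
C5: sp2
C6: sp3 ✓
C7: sp2
C8: sp2
C9: sp2
C10: sp2
C11: sp2
4 carbons are sp3.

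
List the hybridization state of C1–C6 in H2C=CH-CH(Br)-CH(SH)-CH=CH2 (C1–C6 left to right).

C1 sp2, C2 sp2, C3 sp3, C4 sp3, C5 sp2, C6 sp2

C1 (3 σ bonds, plus one π bond) has steric number 3: sp2.
C2 (3 σ bonds, plus one π bond) has steric number 3: sp2.
C3 has 4 σ bonds: steric number 4 → sp3.
C4: 4 σ bonds — 4 electron domains, sp3.
C5 is sp2: 3 σ bonds, plus one π bond, 3 electron-density regions.
C6 is sp2: 3 σ bonds, plus one π bond, 3 electron-density regions.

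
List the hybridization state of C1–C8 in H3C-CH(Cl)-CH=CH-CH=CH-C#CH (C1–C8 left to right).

C1: 4 σ bonds; 4 regions of electron density → sp3.
C2 is sp3: 4 σ bonds, 4 electron-density regions.
C3 has 3 σ bonds, plus one π bond: steric number 3 → sp2.
C4 — 3 σ bonds, plus one π bond. Steric number 3, so sp2.
C5 has 3 σ bonds, plus one π bond: steric number 3 → sp2.
C6 — 3 σ bonds, plus one π bond. Steric number 3, so sp2.
C7 — 2 σ bonds, plus two π bonds. Steric number 2, so sp.
C8 carries 2 σ bonds, plus two π bonds, giving a steric number of 2, so it is sp.

C1 sp3, C2 sp3, C3 sp2, C4 sp2, C5 sp2, C6 sp2, C7 sp, C8 sp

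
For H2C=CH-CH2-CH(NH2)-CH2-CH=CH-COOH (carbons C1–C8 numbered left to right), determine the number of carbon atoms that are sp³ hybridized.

3

C1: sp2
C2: sp2
C3: sp3 ✓
C4: sp3 ✓
C5: sp3 ✓
C6: sp2
C7: sp2
C8: sp2
C3, C4, C5 → 3 sp3 carbons.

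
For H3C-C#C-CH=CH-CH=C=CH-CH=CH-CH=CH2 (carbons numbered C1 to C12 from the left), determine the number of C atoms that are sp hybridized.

C1: sp3
C2: sp ✓
C3: sp ✓
C4: sp2
C5: sp2
C6: sp2
C7: sp ✓
C8: sp2
C9: sp2
C10: sp2
C11: sp2
C12: sp2
C2, C3, C7 → 3 sp carbons.

3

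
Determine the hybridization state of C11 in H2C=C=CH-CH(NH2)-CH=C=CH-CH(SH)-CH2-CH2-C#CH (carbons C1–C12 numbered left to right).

sp

C11: 2 σ bonds, plus two π bonds; 2 regions of electron density → sp.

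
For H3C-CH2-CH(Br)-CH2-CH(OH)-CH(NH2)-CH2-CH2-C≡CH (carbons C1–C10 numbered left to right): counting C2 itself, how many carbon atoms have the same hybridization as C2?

C2 is sp3 (only σ bonds).
C1: sp3 ✓
C2: sp3 ✓
C3: sp3 ✓
C4: sp3 ✓
C5: sp3 ✓
C6: sp3 ✓
C7: sp3 ✓
C8: sp3 ✓
C9: sp
C10: sp
8 carbons are sp3.

8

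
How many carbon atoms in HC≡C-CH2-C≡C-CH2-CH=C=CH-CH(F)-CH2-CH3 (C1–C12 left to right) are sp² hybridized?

C1: sp
C2: sp
C3: sp3
C4: sp
C5: sp
C6: sp3
C7: sp2 ✓
C8: sp
C9: sp2 ✓
C10: sp3
C11: sp3
C12: sp3
C7, C9 → 2 sp2 carbons.

2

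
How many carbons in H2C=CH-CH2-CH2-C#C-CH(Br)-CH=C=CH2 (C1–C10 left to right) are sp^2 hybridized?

C1: sp2 ✓
C2: sp2 ✓
C3: sp3
C4: sp3
C5: sp
C6: sp
C7: sp3
C8: sp2 ✓
C9: sp
C10: sp2 ✓
C1, C2, C8, C10 → 4 sp2 carbons.

4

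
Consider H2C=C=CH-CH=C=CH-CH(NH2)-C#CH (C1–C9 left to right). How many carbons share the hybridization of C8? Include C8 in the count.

C8 is sp (two π bonds).
C1: sp2
C2: sp ✓
C3: sp2
C4: sp2
C5: sp ✓
C6: sp2
C7: sp3
C8: sp ✓
C9: sp ✓
4 carbons are sp.

4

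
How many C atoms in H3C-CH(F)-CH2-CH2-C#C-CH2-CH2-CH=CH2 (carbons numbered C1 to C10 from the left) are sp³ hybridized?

C1: sp3 ✓
C2: sp3 ✓
C3: sp3 ✓
C4: sp3 ✓
C5: sp
C6: sp
C7: sp3 ✓
C8: sp3 ✓
C9: sp2
C10: sp2
C1, C2, C3, C4, C7, C8 → 6 sp3 carbons.

6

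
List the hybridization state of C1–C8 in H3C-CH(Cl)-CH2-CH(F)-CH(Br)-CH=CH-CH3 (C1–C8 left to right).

C1 sp3, C2 sp3, C3 sp3, C4 sp3, C5 sp3, C6 sp2, C7 sp2, C8 sp3

C1 has 4 σ bonds: steric number 4 → sp3.
C2 carries 4 σ bonds, giving a steric number of 4, so it is sp3.
C3 has 4 σ bonds: steric number 4 → sp3.
C4: 4 σ bonds; 4 regions of electron density → sp3.
C5: 4 σ bonds — 4 electron domains, sp3.
C6 is sp2: 3 σ bonds, plus one π bond, 3 electron-density regions.
C7 carries 3 σ bonds, plus one π bond, giving a steric number of 3, so it is sp2.
C8: 4 σ bonds; 4 regions of electron density → sp3.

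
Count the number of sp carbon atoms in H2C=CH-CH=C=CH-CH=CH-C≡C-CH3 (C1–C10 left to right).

C1: sp2
C2: sp2
C3: sp2
C4: sp ✓
C5: sp2
C6: sp2
C7: sp2
C8: sp ✓
C9: sp ✓
C10: sp3
C4, C8, C9 → 3 sp carbons.

3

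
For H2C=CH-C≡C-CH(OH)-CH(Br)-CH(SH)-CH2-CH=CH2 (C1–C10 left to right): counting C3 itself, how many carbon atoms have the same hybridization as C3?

C3 is sp (two π bonds).
C1: sp2
C2: sp2
C3: sp ✓
C4: sp ✓
C5: sp3
C6: sp3
C7: sp3
C8: sp3
C9: sp2
C10: sp2
2 carbons are sp.

2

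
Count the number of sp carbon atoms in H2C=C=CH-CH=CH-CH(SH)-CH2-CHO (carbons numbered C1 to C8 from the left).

C1: sp2
C2: sp ✓
C3: sp2
C4: sp2
C5: sp2
C6: sp3
C7: sp3
C8: sp2
C2 → 1 sp carbon.

1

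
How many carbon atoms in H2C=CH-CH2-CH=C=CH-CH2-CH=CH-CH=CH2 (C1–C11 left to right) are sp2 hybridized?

8

C1: sp2 ✓
C2: sp2 ✓
C3: sp3
C4: sp2 ✓
C5: sp
C6: sp2 ✓
C7: sp3
C8: sp2 ✓
C9: sp2 ✓
C10: sp2 ✓
C11: sp2 ✓
C1, C2, C4, C6, C8, C9, C10, C11 → 8 sp2 carbons.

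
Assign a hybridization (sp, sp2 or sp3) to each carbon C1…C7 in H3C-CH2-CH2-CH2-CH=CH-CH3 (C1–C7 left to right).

C1 (4 σ bonds) has steric number 4: sp3.
C2 (4 σ bonds) has steric number 4: sp3.
C3 carries 4 σ bonds, giving a steric number of 4, so it is sp3.
C4 — 4 σ bonds. Steric number 4, so sp3.
C5 is sp2: 3 σ bonds, plus one π bond, 3 electron-density regions.
C6 has 3 σ bonds, plus one π bond: steric number 3 → sp2.
C7: 4 σ bonds — 4 electron domains, sp3.

C1 sp3, C2 sp3, C3 sp3, C4 sp3, C5 sp2, C6 sp2, C7 sp3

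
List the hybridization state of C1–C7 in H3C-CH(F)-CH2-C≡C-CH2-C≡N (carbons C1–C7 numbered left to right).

C1 sp3, C2 sp3, C3 sp3, C4 sp, C5 sp, C6 sp3, C7 sp

C1 has 4 σ bonds: steric number 4 → sp3.
C2: 4 σ bonds; 4 regions of electron density → sp3.
C3 (4 σ bonds) has steric number 4: sp3.
C4 has 2 σ bonds, plus two π bonds: steric number 2 → sp.
C5 is sp: 2 σ bonds, plus two π bonds, 2 electron-density regions.
C6 is sp3: 4 σ bonds, 4 electron-density regions.
C7: 2 σ bonds, plus two π bonds; 2 regions of electron density → sp.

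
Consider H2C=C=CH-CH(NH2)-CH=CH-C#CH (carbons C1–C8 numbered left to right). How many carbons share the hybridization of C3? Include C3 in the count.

C3 is sp2 (one π bond).
C1: sp2 ✓
C2: sp
C3: sp2 ✓
C4: sp3
C5: sp2 ✓
C6: sp2 ✓
C7: sp
C8: sp
4 carbons are sp2.

4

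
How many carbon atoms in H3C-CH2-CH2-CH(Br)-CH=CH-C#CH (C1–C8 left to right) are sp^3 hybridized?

4

C1: sp3 ✓
C2: sp3 ✓
C3: sp3 ✓
C4: sp3 ✓
C5: sp2
C6: sp2
C7: sp
C8: sp
C1, C2, C3, C4 → 4 sp3 carbons.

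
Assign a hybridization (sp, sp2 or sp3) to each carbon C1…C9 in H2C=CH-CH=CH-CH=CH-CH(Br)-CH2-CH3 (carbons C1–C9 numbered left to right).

C1 sp2, C2 sp2, C3 sp2, C4 sp2, C5 sp2, C6 sp2, C7 sp3, C8 sp3, C9 sp3

C1: 3 σ bonds, plus one π bond — 3 electron domains, sp2.
C2: 3 σ bonds, plus one π bond — 3 electron domains, sp2.
C3: 3 σ bonds, plus one π bond — 3 electron domains, sp2.
C4: 3 σ bonds, plus one π bond; 3 regions of electron density → sp2.
C5 has 3 σ bonds, plus one π bond: steric number 3 → sp2.
C6 has 3 σ bonds, plus one π bond: steric number 3 → sp2.
C7 (4 σ bonds) has steric number 4: sp3.
C8 has 4 σ bonds: steric number 4 → sp3.
C9 (4 σ bonds) has steric number 4: sp3.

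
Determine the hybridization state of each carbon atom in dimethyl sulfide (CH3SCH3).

Each carbon atom has 4 σ bonds: steric number 4 → sp3.

sp3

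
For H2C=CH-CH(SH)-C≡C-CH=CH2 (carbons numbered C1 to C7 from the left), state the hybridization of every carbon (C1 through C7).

C1 sp2, C2 sp2, C3 sp3, C4 sp, C5 sp, C6 sp2, C7 sp2

C1 has 3 σ bonds, plus one π bond: steric number 3 → sp2.
C2: 3 σ bonds, plus one π bond; 3 regions of electron density → sp2.
C3 (4 σ bonds) has steric number 4: sp3.
C4 is sp: 2 σ bonds, plus two π bonds, 2 electron-density regions.
C5 carries 2 σ bonds, plus two π bonds, giving a steric number of 2, so it is sp.
C6 (3 σ bonds, plus one π bond) has steric number 3: sp2.
C7 is sp2: 3 σ bonds, plus one π bond, 3 electron-density regions.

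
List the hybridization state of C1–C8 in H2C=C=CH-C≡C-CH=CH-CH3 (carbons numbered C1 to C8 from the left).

C1 — 3 σ bonds, plus one π bond. Steric number 3, so sp2.
C2: 2 σ bonds, plus two π bonds; 2 regions of electron density → sp.
C3: 3 σ bonds, plus one π bond — 3 electron domains, sp2.
C4 — 2 σ bonds, plus two π bonds. Steric number 2, so sp.
C5 carries 2 σ bonds, plus two π bonds, giving a steric number of 2, so it is sp.
C6 is sp2: 3 σ bonds, plus one π bond, 3 electron-density regions.
C7 is sp2: 3 σ bonds, plus one π bond, 3 electron-density regions.
C8: 4 σ bonds; 4 regions of electron density → sp3.

C1 sp2, C2 sp, C3 sp2, C4 sp, C5 sp, C6 sp2, C7 sp2, C8 sp3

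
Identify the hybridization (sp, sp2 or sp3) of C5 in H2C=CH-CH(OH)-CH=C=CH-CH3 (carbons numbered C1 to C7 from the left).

C5 carries 2 σ bonds, plus two π bonds, giving a steric number of 2, so it is sp.

sp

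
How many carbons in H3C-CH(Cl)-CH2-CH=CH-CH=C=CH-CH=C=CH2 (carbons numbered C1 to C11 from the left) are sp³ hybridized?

C1: sp3 ✓
C2: sp3 ✓
C3: sp3 ✓
C4: sp2
C5: sp2
C6: sp2
C7: sp
C8: sp2
C9: sp2
C10: sp
C11: sp2
C1, C2, C3 → 3 sp3 carbons.

3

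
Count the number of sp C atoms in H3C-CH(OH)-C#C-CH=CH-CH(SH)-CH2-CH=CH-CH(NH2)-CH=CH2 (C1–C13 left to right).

C1: sp3
C2: sp3
C3: sp ✓
C4: sp ✓
C5: sp2
C6: sp2
C7: sp3
C8: sp3
C9: sp2
C10: sp2
C11: sp3
C12: sp2
C13: sp2
C3, C4 → 2 sp carbons.

2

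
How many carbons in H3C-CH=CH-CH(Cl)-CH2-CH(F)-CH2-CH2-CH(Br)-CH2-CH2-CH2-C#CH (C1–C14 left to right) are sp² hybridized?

C1: sp3
C2: sp2 ✓
C3: sp2 ✓
C4: sp3
C5: sp3
C6: sp3
C7: sp3
C8: sp3
C9: sp3
C10: sp3
C11: sp3
C12: sp3
C13: sp
C14: sp
C2, C3 → 2 sp2 carbons.

2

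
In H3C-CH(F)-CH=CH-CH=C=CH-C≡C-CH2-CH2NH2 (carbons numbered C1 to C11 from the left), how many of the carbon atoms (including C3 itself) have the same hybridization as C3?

C3 is sp2 (one π bond).
C1: sp3
C2: sp3
C3: sp2 ✓
C4: sp2 ✓
C5: sp2 ✓
C6: sp
C7: sp2 ✓
C8: sp
C9: sp
C10: sp3
C11: sp3
4 carbons are sp2.

4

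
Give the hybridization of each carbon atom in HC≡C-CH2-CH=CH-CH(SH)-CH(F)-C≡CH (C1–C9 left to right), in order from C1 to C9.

C1 sp, C2 sp, C3 sp3, C4 sp2, C5 sp2, C6 sp3, C7 sp3, C8 sp, C9 sp

C1 is sp: 2 σ bonds, plus two π bonds, 2 electron-density regions.
C2: 2 σ bonds, plus two π bonds; 2 regions of electron density → sp.
C3: 4 σ bonds; 4 regions of electron density → sp3.
C4 carries 3 σ bonds, plus one π bond, giving a steric number of 3, so it is sp2.
C5 (3 σ bonds, plus one π bond) has steric number 3: sp2.
C6 is sp3: 4 σ bonds, 4 electron-density regions.
C7: 4 σ bonds; 4 regions of electron density → sp3.
C8: 2 σ bonds, plus two π bonds; 2 regions of electron density → sp.
C9 — 2 σ bonds, plus two π bonds. Steric number 2, so sp.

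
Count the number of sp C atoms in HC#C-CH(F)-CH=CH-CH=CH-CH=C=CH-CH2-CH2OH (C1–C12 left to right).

C1: sp ✓
C2: sp ✓
C3: sp3
C4: sp2
C5: sp2
C6: sp2
C7: sp2
C8: sp2
C9: sp ✓
C10: sp2
C11: sp3
C12: sp3
C1, C2, C9 → 3 sp carbons.

3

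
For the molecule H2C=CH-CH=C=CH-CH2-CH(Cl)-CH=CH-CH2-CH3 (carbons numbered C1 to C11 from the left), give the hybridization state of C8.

sp²

C8 carries 3 σ bonds, plus one π bond, giving a steric number of 3, so it is sp2.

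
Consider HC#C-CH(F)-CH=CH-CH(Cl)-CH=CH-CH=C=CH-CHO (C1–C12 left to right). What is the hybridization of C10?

sp

C10: 2 σ bonds, plus two π bonds; 2 regions of electron density → sp.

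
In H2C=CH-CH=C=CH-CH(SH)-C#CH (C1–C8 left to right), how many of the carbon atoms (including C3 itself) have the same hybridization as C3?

C3 is sp2 (one π bond).
C1: sp2 ✓
C2: sp2 ✓
C3: sp2 ✓
C4: sp
C5: sp2 ✓
C6: sp3
C7: sp
C8: sp
4 carbons are sp2.

4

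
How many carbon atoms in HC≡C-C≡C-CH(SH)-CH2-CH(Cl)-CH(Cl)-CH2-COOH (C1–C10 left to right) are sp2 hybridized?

1

C1: sp
C2: sp
C3: sp
C4: sp
C5: sp3
C6: sp3
C7: sp3
C8: sp3
C9: sp3
C10: sp2 ✓
C10 → 1 sp2 carbon.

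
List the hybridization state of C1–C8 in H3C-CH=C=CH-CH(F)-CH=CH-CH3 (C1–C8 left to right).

C1 carries 4 σ bonds, giving a steric number of 4, so it is sp3.
C2 (3 σ bonds, plus one π bond) has steric number 3: sp2.
C3: 2 σ bonds, plus two π bonds; 2 regions of electron density → sp.
C4 is sp2: 3 σ bonds, plus one π bond, 3 electron-density regions.
C5 carries 4 σ bonds, giving a steric number of 4, so it is sp3.
C6 (3 σ bonds, plus one π bond) has steric number 3: sp2.
C7 carries 3 σ bonds, plus one π bond, giving a steric number of 3, so it is sp2.
C8: 4 σ bonds — 4 electron domains, sp3.

C1 sp3, C2 sp2, C3 sp, C4 sp2, C5 sp3, C6 sp2, C7 sp2, C8 sp3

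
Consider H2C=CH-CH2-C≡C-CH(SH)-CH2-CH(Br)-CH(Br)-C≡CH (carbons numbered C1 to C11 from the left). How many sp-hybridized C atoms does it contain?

C1: sp2
C2: sp2
C3: sp3
C4: sp ✓
C5: sp ✓
C6: sp3
C7: sp3
C8: sp3
C9: sp3
C10: sp ✓
C11: sp ✓
C4, C5, C10, C11 → 4 sp carbons.

4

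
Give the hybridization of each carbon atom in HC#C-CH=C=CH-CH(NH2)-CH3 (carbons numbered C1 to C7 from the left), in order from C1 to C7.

C1 sp, C2 sp, C3 sp2, C4 sp, C5 sp2, C6 sp3, C7 sp3

C1 has 2 σ bonds, plus two π bonds: steric number 2 → sp.
C2: 2 σ bonds, plus two π bonds — 2 electron domains, sp.
C3 (3 σ bonds, plus one π bond) has steric number 3: sp2.
C4 is sp: 2 σ bonds, plus two π bonds, 2 electron-density regions.
C5 carries 3 σ bonds, plus one π bond, giving a steric number of 3, so it is sp2.
C6 carries 4 σ bonds, giving a steric number of 4, so it is sp3.
C7 — 4 σ bonds. Steric number 4, so sp3.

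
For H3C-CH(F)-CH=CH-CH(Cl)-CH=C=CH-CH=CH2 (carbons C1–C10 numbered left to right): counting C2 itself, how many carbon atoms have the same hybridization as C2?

3

C2 is sp3 (only σ bonds).
C1: sp3 ✓
C2: sp3 ✓
C3: sp2
C4: sp2
C5: sp3 ✓
C6: sp2
C7: sp
C8: sp2
C9: sp2
C10: sp2
3 carbons are sp3.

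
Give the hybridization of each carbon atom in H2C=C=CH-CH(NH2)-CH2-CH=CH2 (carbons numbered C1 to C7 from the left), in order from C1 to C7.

C1: 3 σ bonds, plus one π bond — 3 electron domains, sp2.
C2 carries 2 σ bonds, plus two π bonds, giving a steric number of 2, so it is sp.
C3: 3 σ bonds, plus one π bond — 3 electron domains, sp2.
C4 — 4 σ bonds. Steric number 4, so sp3.
C5: 4 σ bonds; 4 regions of electron density → sp3.
C6: 3 σ bonds, plus one π bond — 3 electron domains, sp2.
C7 carries 3 σ bonds, plus one π bond, giving a steric number of 3, so it is sp2.

C1 sp2, C2 sp, C3 sp2, C4 sp3, C5 sp3, C6 sp2, C7 sp2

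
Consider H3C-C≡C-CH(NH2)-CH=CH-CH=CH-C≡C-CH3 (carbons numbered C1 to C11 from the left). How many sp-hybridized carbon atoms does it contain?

4

C1: sp3
C2: sp ✓
C3: sp ✓
C4: sp3
C5: sp2
C6: sp2
C7: sp2
C8: sp2
C9: sp ✓
C10: sp ✓
C11: sp3
C2, C3, C9, C10 → 4 sp carbons.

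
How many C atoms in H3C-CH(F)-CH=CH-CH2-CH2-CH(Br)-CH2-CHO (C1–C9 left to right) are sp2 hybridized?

C1: sp3
C2: sp3
C3: sp2 ✓
C4: sp2 ✓
C5: sp3
C6: sp3
C7: sp3
C8: sp3
C9: sp2 ✓
C3, C4, C9 → 3 sp2 carbons.

3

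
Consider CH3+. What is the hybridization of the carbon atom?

Three σ bonds to H, empty p orbital → sp2, trigonal planar.

sp2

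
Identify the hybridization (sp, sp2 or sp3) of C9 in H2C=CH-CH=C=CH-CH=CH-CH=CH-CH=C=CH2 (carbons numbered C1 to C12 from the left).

C9 has 3 σ bonds, plus one π bond: steric number 3 → sp2.

sp^2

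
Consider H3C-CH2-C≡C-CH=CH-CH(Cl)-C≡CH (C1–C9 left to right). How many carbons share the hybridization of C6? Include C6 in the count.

C6 is sp2 (one π bond).
C1: sp3
C2: sp3
C3: sp
C4: sp
C5: sp2 ✓
C6: sp2 ✓
C7: sp3
C8: sp
C9: sp
2 carbons are sp2.

2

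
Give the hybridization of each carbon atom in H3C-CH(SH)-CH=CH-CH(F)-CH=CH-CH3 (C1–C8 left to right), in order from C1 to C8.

C1 sp3, C2 sp3, C3 sp2, C4 sp2, C5 sp3, C6 sp2, C7 sp2, C8 sp3

C1 carries 4 σ bonds, giving a steric number of 4, so it is sp3.
C2 has 4 σ bonds: steric number 4 → sp3.
C3 has 3 σ bonds, plus one π bond: steric number 3 → sp2.
C4: 3 σ bonds, plus one π bond — 3 electron domains, sp2.
C5 — 4 σ bonds. Steric number 4, so sp3.
C6 is sp2: 3 σ bonds, plus one π bond, 3 electron-density regions.
C7 — 3 σ bonds, plus one π bond. Steric number 3, so sp2.
C8: 4 σ bonds — 4 electron domains, sp3.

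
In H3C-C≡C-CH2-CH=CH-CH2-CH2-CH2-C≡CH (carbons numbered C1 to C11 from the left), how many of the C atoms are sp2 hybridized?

2

C1: sp3
C2: sp
C3: sp
C4: sp3
C5: sp2 ✓
C6: sp2 ✓
C7: sp3
C8: sp3
C9: sp3
C10: sp
C11: sp
C5, C6 → 2 sp2 carbons.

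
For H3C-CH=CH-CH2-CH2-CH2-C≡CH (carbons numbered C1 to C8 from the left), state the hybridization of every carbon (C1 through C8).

C1 (4 σ bonds) has steric number 4: sp3.
C2 (3 σ bonds, plus one π bond) has steric number 3: sp2.
C3 — 3 σ bonds, plus one π bond. Steric number 3, so sp2.
C4 (4 σ bonds) has steric number 4: sp3.
C5 carries 4 σ bonds, giving a steric number of 4, so it is sp3.
C6: 4 σ bonds; 4 regions of electron density → sp3.
C7: 2 σ bonds, plus two π bonds — 2 electron domains, sp.
C8 has 2 σ bonds, plus two π bonds: steric number 2 → sp.

C1 sp3, C2 sp2, C3 sp2, C4 sp3, C5 sp3, C6 sp3, C7 sp, C8 sp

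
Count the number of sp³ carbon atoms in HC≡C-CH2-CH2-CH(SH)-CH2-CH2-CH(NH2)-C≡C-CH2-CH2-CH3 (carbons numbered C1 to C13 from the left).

9

C1: sp
C2: sp
C3: sp3 ✓
C4: sp3 ✓
C5: sp3 ✓
C6: sp3 ✓
C7: sp3 ✓
C8: sp3 ✓
C9: sp
C10: sp
C11: sp3 ✓
C12: sp3 ✓
C13: sp3 ✓
C3, C4, C5, C6, C7, C8, C11, C12, C13 → 9 sp3 carbons.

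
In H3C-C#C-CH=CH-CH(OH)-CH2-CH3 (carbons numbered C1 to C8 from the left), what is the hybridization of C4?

sp2

C4 (3 σ bonds, plus one π bond) has steric number 3: sp2.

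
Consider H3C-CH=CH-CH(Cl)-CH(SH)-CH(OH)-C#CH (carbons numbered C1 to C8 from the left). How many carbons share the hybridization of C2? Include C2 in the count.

2

C2 is sp2 (one π bond).
C1: sp3
C2: sp2 ✓
C3: sp2 ✓
C4: sp3
C5: sp3
C6: sp3
C7: sp
C8: sp
2 carbons are sp2.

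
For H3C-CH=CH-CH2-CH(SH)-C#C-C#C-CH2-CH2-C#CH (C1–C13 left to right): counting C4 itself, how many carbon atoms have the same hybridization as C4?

C4 is sp3 (only σ bonds).
C1: sp3 ✓
C2: sp2
C3: sp2
C4: sp3 ✓
C5: sp3 ✓
C6: sp
C7: sp
C8: sp
C9: sp
C10: sp3 ✓
C11: sp3 ✓
C12: sp
C13: sp
5 carbons are sp3.

5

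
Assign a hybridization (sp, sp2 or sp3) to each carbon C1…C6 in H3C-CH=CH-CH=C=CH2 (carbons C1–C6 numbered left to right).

C1 carries 4 σ bonds, giving a steric number of 4, so it is sp3.
C2 (3 σ bonds, plus one π bond) has steric number 3: sp2.
C3 is sp2: 3 σ bonds, plus one π bond, 3 electron-density regions.
C4 (3 σ bonds, plus one π bond) has steric number 3: sp2.
C5 has 2 σ bonds, plus two π bonds: steric number 2 → sp.
C6: 3 σ bonds, plus one π bond — 3 electron domains, sp2.

C1 sp3, C2 sp2, C3 sp2, C4 sp2, C5 sp, C6 sp2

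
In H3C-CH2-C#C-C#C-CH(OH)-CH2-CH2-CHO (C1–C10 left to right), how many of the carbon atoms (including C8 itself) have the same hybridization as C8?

5

C8 is sp3 (only σ bonds).
C1: sp3 ✓
C2: sp3 ✓
C3: sp
C4: sp
C5: sp
C6: sp
C7: sp3 ✓
C8: sp3 ✓
C9: sp3 ✓
C10: sp2
5 carbons are sp3.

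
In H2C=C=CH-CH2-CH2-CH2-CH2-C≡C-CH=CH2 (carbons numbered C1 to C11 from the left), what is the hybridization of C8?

sp

C8 — 2 σ bonds, plus two π bonds. Steric number 2, so sp.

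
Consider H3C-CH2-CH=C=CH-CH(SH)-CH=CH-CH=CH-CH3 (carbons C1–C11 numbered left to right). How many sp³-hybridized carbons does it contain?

4

C1: sp3 ✓
C2: sp3 ✓
C3: sp2
C4: sp
C5: sp2
C6: sp3 ✓
C7: sp2
C8: sp2
C9: sp2
C10: sp2
C11: sp3 ✓
C1, C2, C6, C11 → 4 sp3 carbons.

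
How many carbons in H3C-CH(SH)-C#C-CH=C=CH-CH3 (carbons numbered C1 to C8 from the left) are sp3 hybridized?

C1: sp3 ✓
C2: sp3 ✓
C3: sp
C4: sp
C5: sp2
C6: sp
C7: sp2
C8: sp3 ✓
C1, C2, C8 → 3 sp3 carbons.

3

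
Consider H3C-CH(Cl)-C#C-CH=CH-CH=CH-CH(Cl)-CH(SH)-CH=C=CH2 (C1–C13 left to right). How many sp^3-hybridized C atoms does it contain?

C1: sp3 ✓
C2: sp3 ✓
C3: sp
C4: sp
C5: sp2
C6: sp2
C7: sp2
C8: sp2
C9: sp3 ✓
C10: sp3 ✓
C11: sp2
C12: sp
C13: sp2
C1, C2, C9, C10 → 4 sp3 carbons.

4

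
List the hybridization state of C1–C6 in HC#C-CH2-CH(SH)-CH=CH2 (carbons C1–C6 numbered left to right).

C1 sp, C2 sp, C3 sp3, C4 sp3, C5 sp2, C6 sp2

C1 — 2 σ bonds, plus two π bonds. Steric number 2, so sp.
C2 is sp: 2 σ bonds, plus two π bonds, 2 electron-density regions.
C3: 4 σ bonds; 4 regions of electron density → sp3.
C4 (4 σ bonds) has steric number 4: sp3.
C5 (3 σ bonds, plus one π bond) has steric number 3: sp2.
C6 has 3 σ bonds, plus one π bond: steric number 3 → sp2.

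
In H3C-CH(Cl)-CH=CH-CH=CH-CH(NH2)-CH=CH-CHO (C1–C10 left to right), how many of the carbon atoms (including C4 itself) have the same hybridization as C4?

7

C4 is sp2 (one π bond).
C1: sp3
C2: sp3
C3: sp2 ✓
C4: sp2 ✓
C5: sp2 ✓
C6: sp2 ✓
C7: sp3
C8: sp2 ✓
C9: sp2 ✓
C10: sp2 ✓
7 carbons are sp2.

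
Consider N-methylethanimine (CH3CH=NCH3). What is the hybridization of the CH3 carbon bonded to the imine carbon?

The CH3 carbon bonded to the imine carbon carries 4 σ bonds, giving a steric number of 4, so it is sp3.

sp^3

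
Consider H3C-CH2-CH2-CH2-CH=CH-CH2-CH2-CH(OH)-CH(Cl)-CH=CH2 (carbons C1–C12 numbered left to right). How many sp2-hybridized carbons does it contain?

4

C1: sp3
C2: sp3
C3: sp3
C4: sp3
C5: sp2 ✓
C6: sp2 ✓
C7: sp3
C8: sp3
C9: sp3
C10: sp3
C11: sp2 ✓
C12: sp2 ✓
C5, C6, C11, C12 → 4 sp2 carbons.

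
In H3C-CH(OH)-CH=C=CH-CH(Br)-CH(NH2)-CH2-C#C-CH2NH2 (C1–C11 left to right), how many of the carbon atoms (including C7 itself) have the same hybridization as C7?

6

C7 is sp3 (only σ bonds).
C1: sp3 ✓
C2: sp3 ✓
C3: sp2
C4: sp
C5: sp2
C6: sp3 ✓
C7: sp3 ✓
C8: sp3 ✓
C9: sp
C10: sp
C11: sp3 ✓
6 carbons are sp3.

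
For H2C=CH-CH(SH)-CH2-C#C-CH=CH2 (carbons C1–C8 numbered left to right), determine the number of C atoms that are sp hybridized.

2

C1: sp2
C2: sp2
C3: sp3
C4: sp3
C5: sp ✓
C6: sp ✓
C7: sp2
C8: sp2
C5, C6 → 2 sp carbons.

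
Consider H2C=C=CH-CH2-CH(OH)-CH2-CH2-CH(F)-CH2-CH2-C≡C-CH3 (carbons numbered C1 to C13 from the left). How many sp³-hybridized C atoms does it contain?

8

C1: sp2
C2: sp
C3: sp2
C4: sp3 ✓
C5: sp3 ✓
C6: sp3 ✓
C7: sp3 ✓
C8: sp3 ✓
C9: sp3 ✓
C10: sp3 ✓
C11: sp
C12: sp
C13: sp3 ✓
C4, C5, C6, C7, C8, C9, C10, C13 → 8 sp3 carbons.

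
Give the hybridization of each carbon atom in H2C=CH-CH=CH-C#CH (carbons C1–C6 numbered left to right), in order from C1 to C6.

C1 is sp2: 3 σ bonds, plus one π bond, 3 electron-density regions.
C2 carries 3 σ bonds, plus one π bond, giving a steric number of 3, so it is sp2.
C3 — 3 σ bonds, plus one π bond. Steric number 3, so sp2.
C4: 3 σ bonds, plus one π bond — 3 electron domains, sp2.
C5 (2 σ bonds, plus two π bonds) has steric number 2: sp.
C6: 2 σ bonds, plus two π bonds; 2 regions of electron density → sp.

C1 sp2, C2 sp2, C3 sp2, C4 sp2, C5 sp, C6 sp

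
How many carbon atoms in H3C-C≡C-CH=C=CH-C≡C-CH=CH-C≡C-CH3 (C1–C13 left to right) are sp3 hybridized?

2

C1: sp3 ✓
C2: sp
C3: sp
C4: sp2
C5: sp
C6: sp2
C7: sp
C8: sp
C9: sp2
C10: sp2
C11: sp
C12: sp
C13: sp3 ✓
C1, C13 → 2 sp3 carbons.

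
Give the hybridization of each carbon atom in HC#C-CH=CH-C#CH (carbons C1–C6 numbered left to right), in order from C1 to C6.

C1 is sp: 2 σ bonds, plus two π bonds, 2 electron-density regions.
C2 is sp: 2 σ bonds, plus two π bonds, 2 electron-density regions.
C3 — 3 σ bonds, plus one π bond. Steric number 3, so sp2.
C4 (3 σ bonds, plus one π bond) has steric number 3: sp2.
C5 — 2 σ bonds, plus two π bonds. Steric number 2, so sp.
C6 (2 σ bonds, plus two π bonds) has steric number 2: sp.

C1 sp, C2 sp, C3 sp2, C4 sp2, C5 sp, C6 sp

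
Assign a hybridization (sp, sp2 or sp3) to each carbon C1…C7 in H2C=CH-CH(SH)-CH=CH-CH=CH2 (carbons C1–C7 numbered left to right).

C1 sp2, C2 sp2, C3 sp3, C4 sp2, C5 sp2, C6 sp2, C7 sp2

C1 has 3 σ bonds, plus one π bond: steric number 3 → sp2.
C2 carries 3 σ bonds, plus one π bond, giving a steric number of 3, so it is sp2.
C3: 4 σ bonds; 4 regions of electron density → sp3.
C4 has 3 σ bonds, plus one π bond: steric number 3 → sp2.
C5 (3 σ bonds, plus one π bond) has steric number 3: sp2.
C6 has 3 σ bonds, plus one π bond: steric number 3 → sp2.
C7: 3 σ bonds, plus one π bond; 3 regions of electron density → sp2.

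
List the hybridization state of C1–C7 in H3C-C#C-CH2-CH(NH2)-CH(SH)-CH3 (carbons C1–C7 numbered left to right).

C1 is sp3: 4 σ bonds, 4 electron-density regions.
C2: 2 σ bonds, plus two π bonds — 2 electron domains, sp.
C3 has 2 σ bonds, plus two π bonds: steric number 2 → sp.
C4 carries 4 σ bonds, giving a steric number of 4, so it is sp3.
C5: 4 σ bonds — 4 electron domains, sp3.
C6: 4 σ bonds — 4 electron domains, sp3.
C7: 4 σ bonds — 4 electron domains, sp3.

C1 sp3, C2 sp, C3 sp, C4 sp3, C5 sp3, C6 sp3, C7 sp3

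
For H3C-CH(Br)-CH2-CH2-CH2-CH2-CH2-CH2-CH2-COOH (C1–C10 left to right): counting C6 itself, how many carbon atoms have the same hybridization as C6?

9

C6 is sp3 (only σ bonds).
C1: sp3 ✓
C2: sp3 ✓
C3: sp3 ✓
C4: sp3 ✓
C5: sp3 ✓
C6: sp3 ✓
C7: sp3 ✓
C8: sp3 ✓
C9: sp3 ✓
C10: sp2
9 carbons are sp3.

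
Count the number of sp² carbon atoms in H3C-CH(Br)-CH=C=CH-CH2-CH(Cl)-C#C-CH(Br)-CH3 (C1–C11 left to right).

2

C1: sp3
C2: sp3
C3: sp2 ✓
C4: sp
C5: sp2 ✓
C6: sp3
C7: sp3
C8: sp
C9: sp
C10: sp3
C11: sp3
C3, C5 → 2 sp2 carbons.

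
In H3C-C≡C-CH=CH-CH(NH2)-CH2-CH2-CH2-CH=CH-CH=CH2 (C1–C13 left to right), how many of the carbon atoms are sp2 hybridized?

6

C1: sp3
C2: sp
C3: sp
C4: sp2 ✓
C5: sp2 ✓
C6: sp3
C7: sp3
C8: sp3
C9: sp3
C10: sp2 ✓
C11: sp2 ✓
C12: sp2 ✓
C13: sp2 ✓
C4, C5, C10, C11, C12, C13 → 6 sp2 carbons.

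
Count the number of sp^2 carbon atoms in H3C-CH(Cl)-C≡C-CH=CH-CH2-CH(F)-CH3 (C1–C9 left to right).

C1: sp3
C2: sp3
C3: sp
C4: sp
C5: sp2 ✓
C6: sp2 ✓
C7: sp3
C8: sp3
C9: sp3
C5, C6 → 2 sp2 carbons.

2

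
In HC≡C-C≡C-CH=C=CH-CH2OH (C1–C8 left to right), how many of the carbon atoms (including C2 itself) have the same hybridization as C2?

5

C2 is sp (two π bonds).
C1: sp ✓
C2: sp ✓
C3: sp ✓
C4: sp ✓
C5: sp2
C6: sp ✓
C7: sp2
C8: sp3
5 carbons are sp.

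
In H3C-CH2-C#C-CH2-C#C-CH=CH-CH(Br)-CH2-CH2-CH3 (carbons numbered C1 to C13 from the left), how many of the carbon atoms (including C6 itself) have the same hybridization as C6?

C6 is sp (two π bonds).
C1: sp3
C2: sp3
C3: sp ✓
C4: sp ✓
C5: sp3
C6: sp ✓
C7: sp ✓
C8: sp2
C9: sp2
C10: sp3
C11: sp3
C12: sp3
C13: sp3
4 carbons are sp.

4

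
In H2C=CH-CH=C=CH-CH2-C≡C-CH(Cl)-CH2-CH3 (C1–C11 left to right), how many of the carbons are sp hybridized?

C1: sp2
C2: sp2
C3: sp2
C4: sp ✓
C5: sp2
C6: sp3
C7: sp ✓
C8: sp ✓
C9: sp3
C10: sp3
C11: sp3
C4, C7, C8 → 3 sp carbons.

3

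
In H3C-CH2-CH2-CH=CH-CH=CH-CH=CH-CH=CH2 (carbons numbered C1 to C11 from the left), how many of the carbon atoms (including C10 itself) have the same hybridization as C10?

C10 is sp2 (one π bond).
C1: sp3
C2: sp3
C3: sp3
C4: sp2 ✓
C5: sp2 ✓
C6: sp2 ✓
C7: sp2 ✓
C8: sp2 ✓
C9: sp2 ✓
C10: sp2 ✓
C11: sp2 ✓
8 carbons are sp2.

8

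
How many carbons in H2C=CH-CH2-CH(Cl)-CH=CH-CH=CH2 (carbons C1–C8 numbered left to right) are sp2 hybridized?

6

C1: sp2 ✓
C2: sp2 ✓
C3: sp3
C4: sp3
C5: sp2 ✓
C6: sp2 ✓
C7: sp2 ✓
C8: sp2 ✓
C1, C2, C5, C6, C7, C8 → 6 sp2 carbons.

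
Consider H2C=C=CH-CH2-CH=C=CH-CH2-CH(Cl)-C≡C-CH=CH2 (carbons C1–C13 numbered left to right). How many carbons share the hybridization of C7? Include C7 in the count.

6

C7 is sp2 (one π bond).
C1: sp2 ✓
C2: sp
C3: sp2 ✓
C4: sp3
C5: sp2 ✓
C6: sp
C7: sp2 ✓
C8: sp3
C9: sp3
C10: sp
C11: sp
C12: sp2 ✓
C13: sp2 ✓
6 carbons are sp2.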